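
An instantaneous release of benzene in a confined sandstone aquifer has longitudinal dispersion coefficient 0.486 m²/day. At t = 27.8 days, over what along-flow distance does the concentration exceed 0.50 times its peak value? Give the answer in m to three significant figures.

The plume is Gaussian with σ = √(2Dt) = √(2 × 0.486 × 27.8) = 5.198 m.
C/C_peak = exp(−Δx²/(2σ²)) = 0.50 ⇒ Δx = σ·√(−2 ln 0.50) = 5.198 × 1.177 = 6.118 m.
Width = 2Δx = 12.2 m.

12.2 m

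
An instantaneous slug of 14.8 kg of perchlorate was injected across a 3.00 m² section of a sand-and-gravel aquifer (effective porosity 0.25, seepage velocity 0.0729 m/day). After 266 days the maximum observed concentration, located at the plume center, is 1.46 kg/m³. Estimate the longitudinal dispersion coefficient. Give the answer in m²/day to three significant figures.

0.0547 m²/day

At the plume center C_max = M/(n_e·A·√(4πDt)), so D = M²/(4πt·(n_e·A·C_max)²).
n_e·A·C_max = 0.25 × 3.00 × 1.46 = 1.095 kg/m.
D = 14.8²/(4π × 266 × 1.095²) = 0.0547 m²/day.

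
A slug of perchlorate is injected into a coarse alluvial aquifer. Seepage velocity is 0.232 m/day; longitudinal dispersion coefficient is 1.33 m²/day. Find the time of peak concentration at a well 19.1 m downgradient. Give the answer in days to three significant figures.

For the 1D instantaneous-source solution, setting ∂C/∂t = 0 at fixed x gives v²t² + 2Dt − x² = 0, so t = (√(D² + v²x²) − D)/v².
√(D² + v²x²) = √(1.33² + 0.232² × 19.1²) = 4.626; v² = 0.053824.
t = (4.626 − 1.33)/0.053824 = 61.2 days (vs. the pure-advection estimate x/v = 82.3 d).

61.2 days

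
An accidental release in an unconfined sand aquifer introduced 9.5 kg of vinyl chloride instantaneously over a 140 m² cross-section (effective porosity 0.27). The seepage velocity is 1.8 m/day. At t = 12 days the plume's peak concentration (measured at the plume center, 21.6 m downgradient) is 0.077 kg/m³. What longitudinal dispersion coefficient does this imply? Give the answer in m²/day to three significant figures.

At the plume center C_max = M/(n_e·A·√(4πDt)), so D = M²/(4πt·(n_e·A·C_max)²).
n_e·A·C_max = 0.27 × 140 × 0.077 = 2.911 kg/m.
D = 9.5²/(4π × 12 × 2.911²) = 0.0706 m²/day.

0.0706 m²/day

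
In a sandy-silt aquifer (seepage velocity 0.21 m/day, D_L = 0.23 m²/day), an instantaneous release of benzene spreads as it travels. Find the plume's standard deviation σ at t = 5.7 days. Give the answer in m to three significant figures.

Dispersive spreading gives a Gaussian with σ² = 2Dt; advection only shifts the center.
σ = √(2 × 0.23 × 5.7) = 1.62 m.

1.62 m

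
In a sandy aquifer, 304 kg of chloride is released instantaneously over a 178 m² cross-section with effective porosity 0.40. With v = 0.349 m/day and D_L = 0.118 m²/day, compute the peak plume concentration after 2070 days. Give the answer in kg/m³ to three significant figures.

0.0771 kg/m³

The peak of an instantaneous 1D plume sits at x = vt; there the Gaussian factor is 1 and C_max = M/(n_e·A·√(4πDt)), where n_e·A is the pore area the mass is dissolved in.
√(4πDt) = √(4π × 0.118 × 2070) = 55.40 m, so C_max = 304/(0.40 × 178 × 55.40) = 0.0771 kg/m³.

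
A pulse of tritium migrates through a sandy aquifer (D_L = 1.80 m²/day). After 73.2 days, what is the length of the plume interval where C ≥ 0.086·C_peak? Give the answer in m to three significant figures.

The plume is Gaussian with σ = √(2Dt) = √(2 × 1.80 × 73.2) = 16.23 m.
C/C_peak = exp(−Δx²/(2σ²)) = 0.086 ⇒ Δx = σ·√(−2 ln 0.086) = 16.23 × 2.215 = 35.95 m.
Width = 2Δx = 71.9 m.

71.9 m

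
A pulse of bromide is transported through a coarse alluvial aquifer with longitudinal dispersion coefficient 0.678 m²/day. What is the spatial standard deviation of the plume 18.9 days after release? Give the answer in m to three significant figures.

Dispersive spreading gives a Gaussian with σ² = 2Dt; advection only shifts the center.
σ = √(2 × 0.678 × 18.9) = 5.06 m.

5.06 m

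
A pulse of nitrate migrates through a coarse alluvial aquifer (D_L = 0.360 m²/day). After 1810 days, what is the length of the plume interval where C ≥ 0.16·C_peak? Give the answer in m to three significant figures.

138 m

The plume is Gaussian with σ = √(2Dt) = √(2 × 0.360 × 1810) = 36.10 m.
C/C_peak = exp(−Δx²/(2σ²)) = 0.16 ⇒ Δx = σ·√(−2 ln 0.16) = 36.10 × 1.914 = 69.10 m.
Width = 2Δx = 138 m.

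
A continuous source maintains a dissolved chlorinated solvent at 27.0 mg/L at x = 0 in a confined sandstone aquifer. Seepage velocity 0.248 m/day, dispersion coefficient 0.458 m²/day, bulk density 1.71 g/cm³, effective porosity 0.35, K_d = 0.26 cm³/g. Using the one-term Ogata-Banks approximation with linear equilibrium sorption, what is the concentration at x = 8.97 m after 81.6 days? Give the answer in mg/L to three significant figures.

Retardation factor R = 1 + ρ_b·K_d/n = 1 + 1.71 × 0.26/0.35 = 2.270.
Sorption retards both mechanisms: v_R = v/R = 0.1093 m/day, D_R = D/R = 0.2018 m²/day.
v_R·t = 0.1093 × 81.6 = 8.91888 m; 2√(D_R t) = 8.116 m; argument = (8.97 − 8.91888)/8.116 = 0.006299.
C = C₀ × ½·erfc(0.006299) = 27.0 × 0.4964 = 13.4 mg/L.

13.4 mg/L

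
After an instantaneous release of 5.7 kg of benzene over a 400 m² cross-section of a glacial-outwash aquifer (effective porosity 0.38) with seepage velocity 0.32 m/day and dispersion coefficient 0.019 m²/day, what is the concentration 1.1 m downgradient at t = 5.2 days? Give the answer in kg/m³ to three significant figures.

For an instantaneous plane source, C(x,t) = M/(n_e·A·√(4πDt)) · exp(−(x−vt)²/(4Dt)), with n_e·A the pore (flow) area.
Plume center vt = 0.32 × 5.2 = 1.664 m, so the well at 1.1 m is 0.564 m upgradient of the peak.
√(4πDt) = 1.114 m, giving peak height M/(n_e·A·√(4πDt)) = 5.7/(0.38 × 400 × 1.114) = 0.03366 kg/m³.
(x−vt)²/(4Dt) = (-0.564)²/(4 × 0.019 × 5.2) = 0.8049; exp(−0.8049) = 0.4471.
C = 0.03366 × 0.4471 = 0.0150 kg/m³.

0.0150 kg/m³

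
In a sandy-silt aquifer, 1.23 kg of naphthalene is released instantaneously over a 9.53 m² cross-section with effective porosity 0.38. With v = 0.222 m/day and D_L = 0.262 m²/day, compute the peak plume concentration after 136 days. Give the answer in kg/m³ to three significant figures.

The peak of an instantaneous 1D plume sits at x = vt; there the Gaussian factor is 1 and C_max = M/(n_e·A·√(4πDt)), where n_e·A is the pore area the mass is dissolved in.
√(4πDt) = √(4π × 0.262 × 136) = 21.16 m, so C_max = 1.23/(0.38 × 9.53 × 21.16) = 0.0161 kg/m³.

0.0161 kg/m³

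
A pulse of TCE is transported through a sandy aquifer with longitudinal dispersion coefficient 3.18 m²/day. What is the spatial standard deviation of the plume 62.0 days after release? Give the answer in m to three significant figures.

19.9 m

Dispersive spreading gives a Gaussian with σ² = 2Dt; advection only shifts the center.
σ = √(2 × 3.18 × 62.0) = 19.9 m.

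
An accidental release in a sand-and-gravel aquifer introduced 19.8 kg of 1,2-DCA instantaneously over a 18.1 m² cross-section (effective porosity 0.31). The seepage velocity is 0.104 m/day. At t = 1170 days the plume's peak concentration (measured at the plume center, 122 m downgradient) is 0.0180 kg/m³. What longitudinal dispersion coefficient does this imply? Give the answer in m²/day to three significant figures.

2.61 m²/day

At the plume center C_max = M/(n_e·A·√(4πDt)), so D = M²/(4πt·(n_e·A·C_max)²).
n_e·A·C_max = 0.31 × 18.1 × 0.0180 = 0.1010 kg/m.
D = 19.8²/(4π × 1170 × 0.1010²) = 2.61 m²/day.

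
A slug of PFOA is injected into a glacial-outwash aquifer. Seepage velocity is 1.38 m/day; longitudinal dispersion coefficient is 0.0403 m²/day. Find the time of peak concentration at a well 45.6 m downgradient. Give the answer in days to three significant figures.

33.0 days

For the 1D instantaneous-source solution, setting ∂C/∂t = 0 at fixed x gives v²t² + 2Dt − x² = 0, so t = (√(D² + v²x²) − D)/v².
√(D² + v²x²) = √(0.0403² + 1.38² × 45.6²) = 62.93; v² = 1.9044.
t = (62.93 − 0.0403)/1.9044 = 33.0 days (vs. the pure-advection estimate x/v = 33.0 d).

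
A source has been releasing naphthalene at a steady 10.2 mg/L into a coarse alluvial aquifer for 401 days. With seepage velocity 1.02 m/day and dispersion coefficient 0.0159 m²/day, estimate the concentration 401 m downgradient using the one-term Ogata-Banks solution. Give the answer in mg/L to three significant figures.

For a continuous step input, C/C₀ ≈ ½·erfc((x−vt)/(2√(Dt))).
vt = 1.02 × 401 = 409.02 m and 2√(Dt) = 2√(0.0159 × 401) = 5.050 m.
Argument (x−vt)/(2√(Dt)) = (401 − 409.02)/5.050 = -1.588; ½·erfc(-1.588) = 0.9876.
C = 10.2 × 0.9876 = 10.1 mg/L.

10.1 mg/L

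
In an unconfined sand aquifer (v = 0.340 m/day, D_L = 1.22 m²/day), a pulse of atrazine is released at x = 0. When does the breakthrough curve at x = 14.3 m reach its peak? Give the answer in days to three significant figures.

For the 1D instantaneous-source solution, setting ∂C/∂t = 0 at fixed x gives v²t² + 2Dt − x² = 0, so t = (√(D² + v²x²) − D)/v².
√(D² + v²x²) = √(1.22² + 0.340² × 14.3²) = 5.013; v² = 0.1156.
t = (5.013 − 1.22)/0.1156 = 32.8 days (vs. the pure-advection estimate x/v = 42.1 d).

32.8 days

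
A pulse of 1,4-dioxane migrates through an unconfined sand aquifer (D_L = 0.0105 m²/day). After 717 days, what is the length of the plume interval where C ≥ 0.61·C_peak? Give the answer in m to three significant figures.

The plume is Gaussian with σ = √(2Dt) = √(2 × 0.0105 × 717) = 3.880 m.
C/C_peak = exp(−Δx²/(2σ²)) = 0.61 ⇒ Δx = σ·√(−2 ln 0.61) = 3.880 × 0.9943 = 3.858 m.
Width = 2Δx = 7.72 m.

7.72 m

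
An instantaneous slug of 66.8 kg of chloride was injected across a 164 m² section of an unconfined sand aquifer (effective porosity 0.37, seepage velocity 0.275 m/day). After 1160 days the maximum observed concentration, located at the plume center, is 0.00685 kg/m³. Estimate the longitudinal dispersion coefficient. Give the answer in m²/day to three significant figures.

1.77 m²/day

At the plume center C_max = M/(n_e·A·√(4πDt)), so D = M²/(4πt·(n_e·A·C_max)²).
n_e·A·C_max = 0.37 × 164 × 0.00685 = 0.4157 kg/m.
D = 66.8²/(4π × 1160 × 0.4157²) = 1.77 m²/day.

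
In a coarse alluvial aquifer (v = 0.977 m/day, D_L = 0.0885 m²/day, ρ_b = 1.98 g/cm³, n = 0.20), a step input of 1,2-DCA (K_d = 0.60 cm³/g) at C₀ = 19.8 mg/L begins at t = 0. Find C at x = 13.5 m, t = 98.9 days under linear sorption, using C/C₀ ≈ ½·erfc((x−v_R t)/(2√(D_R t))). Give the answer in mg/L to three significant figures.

Retardation factor R = 1 + ρ_b·K_d/n = 1 + 1.98 × 0.60/0.20 = 6.940.
Sorption retards both mechanisms: v_R = v/R = 0.1408 m/day, D_R = D/R = 0.01275 m²/day.
v_R·t = 0.1408 × 98.9 = 13.92512 m; 2√(D_R t) = 2.246 m; argument = (13.5 − 13.92512)/2.246 = -0.1893.
C = C₀ × ½·erfc(-0.1893) = 19.8 × 0.6055 = 12.0 mg/L.

12.0 mg/L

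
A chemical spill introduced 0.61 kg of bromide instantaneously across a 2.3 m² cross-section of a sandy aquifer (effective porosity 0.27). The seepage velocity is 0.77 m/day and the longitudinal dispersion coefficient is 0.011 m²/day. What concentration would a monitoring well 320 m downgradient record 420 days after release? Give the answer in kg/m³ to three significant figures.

0.0690 kg/m³

For an instantaneous plane source, C(x,t) = M/(n_e·A·√(4πDt)) · exp(−(x−vt)²/(4Dt)), with n_e·A the pore (flow) area.
Plume center vt = 0.77 × 420 = 323.4 m, so the well at 320 m is 3.4 m upgradient of the peak.
√(4πDt) = 7.619 m, giving peak height M/(n_e·A·√(4πDt)) = 0.61/(0.27 × 2.3 × 7.619) = 0.1289 kg/m³.
(x−vt)²/(4Dt) = (-3.4)²/(4 × 0.011 × 420) = 0.6255; exp(−0.6255) = 0.5350.
C = 0.1289 × 0.5350 = 0.0690 kg/m³.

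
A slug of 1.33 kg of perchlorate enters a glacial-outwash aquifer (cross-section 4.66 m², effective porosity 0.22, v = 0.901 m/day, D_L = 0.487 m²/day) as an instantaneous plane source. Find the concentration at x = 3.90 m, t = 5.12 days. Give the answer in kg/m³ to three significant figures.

For an instantaneous plane source, C(x,t) = M/(n_e·A·√(4πDt)) · exp(−(x−vt)²/(4Dt)), with n_e·A the pore (flow) area.
Plume center vt = 0.901 × 5.12 = 4.61312 m, so the well at 3.90 m is 0.71312 m upgradient of the peak.
√(4πDt) = 5.598 m, giving peak height M/(n_e·A·√(4πDt)) = 1.33/(0.22 × 4.66 × 5.598) = 0.2317 kg/m³.
(x−vt)²/(4Dt) = (-0.71312)²/(4 × 0.487 × 5.12) = 0.05099; exp(−0.05099) = 0.9503.
C = 0.2317 × 0.9503 = 0.220 kg/m³.

0.220 kg/m³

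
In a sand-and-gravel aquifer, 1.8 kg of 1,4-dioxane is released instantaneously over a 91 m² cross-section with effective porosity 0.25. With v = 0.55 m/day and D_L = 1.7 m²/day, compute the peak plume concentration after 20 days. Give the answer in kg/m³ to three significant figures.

0.00383 kg/m³

The peak of an instantaneous 1D plume sits at x = vt; there the Gaussian factor is 1 and C_max = M/(n_e·A·√(4πDt)), where n_e·A is the pore area the mass is dissolved in.
√(4πDt) = √(4π × 1.7 × 20) = 20.67 m, so C_max = 1.8/(0.25 × 91 × 20.67) = 0.00383 kg/m³.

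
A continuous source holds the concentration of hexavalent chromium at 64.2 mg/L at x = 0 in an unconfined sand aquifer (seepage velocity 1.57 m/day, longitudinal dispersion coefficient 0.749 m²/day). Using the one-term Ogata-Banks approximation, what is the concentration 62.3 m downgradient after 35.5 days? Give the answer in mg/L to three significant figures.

11.8 mg/L

For a continuous step input, C/C₀ ≈ ½·erfc((x−vt)/(2√(Dt))).
vt = 1.57 × 35.5 = 55.735 m and 2√(Dt) = 2√(0.749 × 35.5) = 10.31 m.
Argument (x−vt)/(2√(Dt)) = (62.3 − 55.735)/10.31 = 0.6368; ½·erfc(0.6368) = 0.1839.
C = 64.2 × 0.1839 = 11.8 mg/L.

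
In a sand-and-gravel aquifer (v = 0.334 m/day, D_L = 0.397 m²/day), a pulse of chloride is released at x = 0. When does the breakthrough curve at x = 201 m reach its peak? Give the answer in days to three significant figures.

598 days

For the 1D instantaneous-source solution, setting ∂C/∂t = 0 at fixed x gives v²t² + 2Dt − x² = 0, so t = (√(D² + v²x²) − D)/v².
√(D² + v²x²) = √(0.397² + 0.334² × 201²) = 67.14; v² = 0.111556.
t = (67.14 − 0.397)/0.111556 = 598 days (vs. the pure-advection estimate x/v = 602 d).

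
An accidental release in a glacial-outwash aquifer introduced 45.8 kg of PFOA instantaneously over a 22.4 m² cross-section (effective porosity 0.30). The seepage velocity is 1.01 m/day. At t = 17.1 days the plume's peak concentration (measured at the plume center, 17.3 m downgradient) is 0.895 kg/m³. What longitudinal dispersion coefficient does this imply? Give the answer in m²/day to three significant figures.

0.270 m²/day

At the plume center C_max = M/(n_e·A·√(4πDt)), so D = M²/(4πt·(n_e·A·C_max)²).
n_e·A·C_max = 0.30 × 22.4 × 0.895 = 6.014 kg/m.
D = 45.8²/(4π × 17.1 × 6.014²) = 0.270 m²/day.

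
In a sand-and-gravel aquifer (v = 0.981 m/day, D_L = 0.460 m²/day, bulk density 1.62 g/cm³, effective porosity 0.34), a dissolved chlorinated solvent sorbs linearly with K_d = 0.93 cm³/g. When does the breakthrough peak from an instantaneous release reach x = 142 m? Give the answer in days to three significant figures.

Retardation factor R = 1 + ρ_b·K_d/n = 1 + 1.62 × 0.93/0.34 = 5.431.
Sorption retards both mechanisms: v_R = v/R = 0.1806 m/day, D_R = D/R = 0.08470 m²/day.
Peak time from v_R²t² + 2D_R t − x² = 0: t = (√(D_R² + v_R²x²) − D_R)/v_R².
√(D_R² + v_R²x²) = √(0.08470² + 0.1806² × 142²) = 25.65; v_R² = 0.03262.
t = (25.65 − 0.08470)/0.03262 = 784 days.

784 days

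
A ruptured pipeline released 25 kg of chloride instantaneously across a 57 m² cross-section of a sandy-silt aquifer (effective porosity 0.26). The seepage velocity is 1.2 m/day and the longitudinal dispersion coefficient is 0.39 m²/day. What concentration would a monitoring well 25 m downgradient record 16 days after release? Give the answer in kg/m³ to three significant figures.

For an instantaneous plane source, C(x,t) = M/(n_e·A·√(4πDt)) · exp(−(x−vt)²/(4Dt)), with n_e·A the pore (flow) area.
Plume center vt = 1.2 × 16 = 19.2 m, so the well at 25 m is 5.8 m downgradient of the peak.
√(4πDt) = 8.855 m, giving peak height M/(n_e·A·√(4πDt)) = 25/(0.26 × 57 × 8.855) = 0.1905 kg/m³.
(x−vt)²/(4Dt) = (5.8)²/(4 × 0.39 × 16) = 1.348; exp(−1.348) = 0.2598.
C = 0.1905 × 0.2598 = 0.0495 kg/m³.

0.0495 kg/m³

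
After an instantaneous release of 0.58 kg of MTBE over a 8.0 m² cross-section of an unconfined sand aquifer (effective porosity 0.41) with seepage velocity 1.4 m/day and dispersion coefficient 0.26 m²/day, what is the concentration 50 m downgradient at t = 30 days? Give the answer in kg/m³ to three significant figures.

For an instantaneous plane source, C(x,t) = M/(n_e·A·√(4πDt)) · exp(−(x−vt)²/(4Dt)), with n_e·A the pore (flow) area.
Plume center vt = 1.4 × 30 = 42 m, so the well at 50 m is 8 m downgradient of the peak.
√(4πDt) = 9.900 m, giving peak height M/(n_e·A·√(4πDt)) = 0.58/(0.41 × 8.0 × 9.900) = 0.01786 kg/m³.
(x−vt)²/(4Dt) = (8)²/(4 × 0.26 × 30) = 2.051; exp(−2.051) = 0.1286.
C = 0.01786 × 0.1286 = 0.00230 kg/m³.

0.00230 kg/m³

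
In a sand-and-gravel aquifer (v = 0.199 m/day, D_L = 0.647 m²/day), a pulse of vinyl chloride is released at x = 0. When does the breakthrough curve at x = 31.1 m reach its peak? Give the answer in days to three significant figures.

141 days

For the 1D instantaneous-source solution, setting ∂C/∂t = 0 at fixed x gives v²t² + 2Dt − x² = 0, so t = (√(D² + v²x²) − D)/v².
√(D² + v²x²) = √(0.647² + 0.199² × 31.1²) = 6.223; v² = 0.039601.
t = (6.223 − 0.647)/0.039601 = 141 days (vs. the pure-advection estimate x/v = 156 d).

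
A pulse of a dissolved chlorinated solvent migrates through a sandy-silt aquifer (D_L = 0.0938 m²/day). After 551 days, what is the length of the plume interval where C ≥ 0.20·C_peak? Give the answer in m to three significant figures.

The plume is Gaussian with σ = √(2Dt) = √(2 × 0.0938 × 551) = 10.17 m.
C/C_peak = exp(−Δx²/(2σ²)) = 0.20 ⇒ Δx = σ·√(−2 ln 0.20) = 10.17 × 1.794 = 18.24 m.
Width = 2Δx = 36.5 m.

36.5 m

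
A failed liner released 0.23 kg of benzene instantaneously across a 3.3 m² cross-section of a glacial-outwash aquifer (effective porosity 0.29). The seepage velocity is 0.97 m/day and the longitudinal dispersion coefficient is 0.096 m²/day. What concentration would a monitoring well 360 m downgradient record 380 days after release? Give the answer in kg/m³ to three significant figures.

0.00676 kg/m³

For an instantaneous plane source, C(x,t) = M/(n_e·A·√(4πDt)) · exp(−(x−vt)²/(4Dt)), with n_e·A the pore (flow) area.
Plume center vt = 0.97 × 380 = 368.6 m, so the well at 360 m is 8.6 m upgradient of the peak.
√(4πDt) = 21.41 m, giving peak height M/(n_e·A·√(4πDt)) = 0.23/(0.29 × 3.3 × 21.41) = 0.01123 kg/m³.
(x−vt)²/(4Dt) = (-8.6)²/(4 × 0.096 × 380) = 0.5069; exp(−0.5069) = 0.6024.
C = 0.01123 × 0.6024 = 0.00676 kg/m³.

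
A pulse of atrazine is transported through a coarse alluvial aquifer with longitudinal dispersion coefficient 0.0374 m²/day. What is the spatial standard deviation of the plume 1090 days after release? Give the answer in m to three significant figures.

9.03 m

Dispersive spreading gives a Gaussian with σ² = 2Dt; advection only shifts the center.
σ = √(2 × 0.0374 × 1090) = 9.03 m.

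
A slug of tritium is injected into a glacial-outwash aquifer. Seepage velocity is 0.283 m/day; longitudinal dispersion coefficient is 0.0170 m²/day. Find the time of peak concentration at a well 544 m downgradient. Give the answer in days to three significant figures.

1920 days

For the 1D instantaneous-source solution, setting ∂C/∂t = 0 at fixed x gives v²t² + 2Dt − x² = 0, so t = (√(D² + v²x²) − D)/v².
√(D² + v²x²) = √(0.0170² + 0.283² × 544²) = 154.0; v² = 0.080089.
t = (154.0 − 0.0170)/0.080089 = 1920 days (vs. the pure-advection estimate x/v = 1920 d).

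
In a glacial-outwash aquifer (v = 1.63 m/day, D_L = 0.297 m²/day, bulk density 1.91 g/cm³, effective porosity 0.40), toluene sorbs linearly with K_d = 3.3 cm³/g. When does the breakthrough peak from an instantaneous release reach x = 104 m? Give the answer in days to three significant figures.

Retardation factor R = 1 + ρ_b·K_d/n = 1 + 1.91 × 3.3/0.40 = 16.76.
Sorption retards both mechanisms: v_R = v/R = 0.09726 m/day, D_R = D/R = 0.01772 m²/day.
Peak time from v_R²t² + 2D_R t − x² = 0: t = (√(D_R² + v_R²x²) − D_R)/v_R².
√(D_R² + v_R²x²) = √(0.01772² + 0.09726² × 104²) = 10.12; v_R² = 0.009460.
t = (10.12 − 0.01772)/0.009460 = 1070 days.

1070 days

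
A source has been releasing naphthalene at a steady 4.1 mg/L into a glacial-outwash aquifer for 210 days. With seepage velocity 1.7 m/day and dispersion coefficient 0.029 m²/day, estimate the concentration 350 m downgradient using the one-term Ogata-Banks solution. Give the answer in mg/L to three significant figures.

4.01 mg/L

For a continuous step input, C/C₀ ≈ ½·erfc((x−vt)/(2√(Dt))).
vt = 1.7 × 210 = 357 m and 2√(Dt) = 2√(0.029 × 210) = 4.936 m.
Argument (x−vt)/(2√(Dt)) = (350 − 357)/4.936 = -1.418; ½·erfc(-1.418) = 0.9775.
C = 4.1 × 0.9775 = 4.01 mg/L.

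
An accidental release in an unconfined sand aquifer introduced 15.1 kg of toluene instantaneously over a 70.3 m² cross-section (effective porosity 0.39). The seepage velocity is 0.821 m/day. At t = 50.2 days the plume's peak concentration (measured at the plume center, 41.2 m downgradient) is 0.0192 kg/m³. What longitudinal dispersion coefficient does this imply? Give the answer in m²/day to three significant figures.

1.30 m²/day

At the plume center C_max = M/(n_e·A·√(4πDt)), so D = M²/(4πt·(n_e·A·C_max)²).
n_e·A·C_max = 0.39 × 70.3 × 0.0192 = 0.5264 kg/m.
D = 15.1²/(4π × 50.2 × 0.5264²) = 1.30 m²/day.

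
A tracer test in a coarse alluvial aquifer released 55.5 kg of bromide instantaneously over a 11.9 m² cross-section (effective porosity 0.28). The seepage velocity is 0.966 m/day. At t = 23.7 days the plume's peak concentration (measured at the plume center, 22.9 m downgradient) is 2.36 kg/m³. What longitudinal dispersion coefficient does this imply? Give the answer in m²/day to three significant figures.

At the plume center C_max = M/(n_e·A·√(4πDt)), so D = M²/(4πt·(n_e·A·C_max)²).
n_e·A·C_max = 0.28 × 11.9 × 2.36 = 7.864 kg/m.
D = 55.5²/(4π × 23.7 × 7.864²) = 0.167 m²/day.

0.167 m²/day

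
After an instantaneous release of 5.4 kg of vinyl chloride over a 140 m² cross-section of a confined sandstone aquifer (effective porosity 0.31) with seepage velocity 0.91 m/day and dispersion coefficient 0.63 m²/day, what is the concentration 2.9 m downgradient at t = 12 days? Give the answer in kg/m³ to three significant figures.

For an instantaneous plane source, C(x,t) = M/(n_e·A·√(4πDt)) · exp(−(x−vt)²/(4Dt)), with n_e·A the pore (flow) area.
Plume center vt = 0.91 × 12 = 10.92 m, so the well at 2.9 m is 8.02 m upgradient of the peak.
√(4πDt) = 9.747 m, giving peak height M/(n_e·A·√(4πDt)) = 5.4/(0.31 × 140 × 9.747) = 0.01277 kg/m³.
(x−vt)²/(4Dt) = (-8.02)²/(4 × 0.63 × 12) = 2.127; exp(−2.127) = 0.1192.
C = 0.01277 × 0.1192 = 0.00152 kg/m³.

0.00152 kg/m³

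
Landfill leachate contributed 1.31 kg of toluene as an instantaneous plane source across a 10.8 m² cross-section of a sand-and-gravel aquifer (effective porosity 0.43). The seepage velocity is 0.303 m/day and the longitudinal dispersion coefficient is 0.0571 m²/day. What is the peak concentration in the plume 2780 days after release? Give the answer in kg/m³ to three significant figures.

The peak of an instantaneous 1D plume sits at x = vt; there the Gaussian factor is 1 and C_max = M/(n_e·A·√(4πDt)), where n_e·A is the pore area the mass is dissolved in.
√(4πDt) = √(4π × 0.0571 × 2780) = 44.66 m, so C_max = 1.31/(0.43 × 10.8 × 44.66) = 0.00632 kg/m³.

0.00632 kg/m³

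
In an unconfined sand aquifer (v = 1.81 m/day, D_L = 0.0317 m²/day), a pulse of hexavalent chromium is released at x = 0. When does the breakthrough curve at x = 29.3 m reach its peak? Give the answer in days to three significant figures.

For the 1D instantaneous-source solution, setting ∂C/∂t = 0 at fixed x gives v²t² + 2Dt − x² = 0, so t = (√(D² + v²x²) − D)/v².
√(D² + v²x²) = √(0.0317² + 1.81² × 29.3²) = 53.03; v² = 3.2761.
t = (53.03 − 0.0317)/3.2761 = 16.2 days (vs. the pure-advection estimate x/v = 16.2 d).

16.2 days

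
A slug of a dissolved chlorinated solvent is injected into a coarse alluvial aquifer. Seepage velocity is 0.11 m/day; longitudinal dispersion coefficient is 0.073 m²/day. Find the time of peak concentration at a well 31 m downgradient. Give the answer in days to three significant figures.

For the 1D instantaneous-source solution, setting ∂C/∂t = 0 at fixed x gives v²t² + 2Dt − x² = 0, so t = (√(D² + v²x²) − D)/v².
√(D² + v²x²) = √(0.073² + 0.11² × 31²) = 3.411; v² = 0.0121.
t = (3.411 − 0.073)/0.0121 = 276 days (vs. the pure-advection estimate x/v = 282 d).

276 days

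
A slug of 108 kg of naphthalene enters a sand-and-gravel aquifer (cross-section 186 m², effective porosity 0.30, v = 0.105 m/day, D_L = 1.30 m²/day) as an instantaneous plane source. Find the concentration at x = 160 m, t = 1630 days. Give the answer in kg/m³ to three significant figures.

0.0117 kg/m³

For an instantaneous plane source, C(x,t) = M/(n_e·A·√(4πDt)) · exp(−(x−vt)²/(4Dt)), with n_e·A the pore (flow) area.
Plume center vt = 0.105 × 1630 = 171.15 m, so the well at 160 m is 11.15 m upgradient of the peak.
√(4πDt) = 163.2 m, giving peak height M/(n_e·A·√(4πDt)) = 108/(0.30 × 186 × 163.2) = 0.01186 kg/m³.
(x−vt)²/(4Dt) = (-11.15)²/(4 × 1.30 × 1630) = 0.01467; exp(−0.01467) = 0.9854.
C = 0.01186 × 0.9854 = 0.0117 kg/m³.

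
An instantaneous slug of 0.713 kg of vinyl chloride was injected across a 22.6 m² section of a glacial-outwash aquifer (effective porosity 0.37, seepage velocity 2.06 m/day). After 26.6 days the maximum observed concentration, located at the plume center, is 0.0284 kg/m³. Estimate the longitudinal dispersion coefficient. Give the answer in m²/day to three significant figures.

At the plume center C_max = M/(n_e·A·√(4πDt)), so D = M²/(4πt·(n_e·A·C_max)²).
n_e·A·C_max = 0.37 × 22.6 × 0.0284 = 0.2375 kg/m.
D = 0.713²/(4π × 26.6 × 0.2375²) = 0.0270 m²/day.

0.0270 m²/day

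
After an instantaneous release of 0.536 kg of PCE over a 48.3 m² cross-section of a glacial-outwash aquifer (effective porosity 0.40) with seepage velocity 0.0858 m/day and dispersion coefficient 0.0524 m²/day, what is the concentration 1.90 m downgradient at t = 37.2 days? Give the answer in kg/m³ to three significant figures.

For an instantaneous plane source, C(x,t) = M/(n_e·A·√(4πDt)) · exp(−(x−vt)²/(4Dt)), with n_e·A the pore (flow) area.
Plume center vt = 0.0858 × 37.2 = 3.19176 m, so the well at 1.90 m is 1.29176 m upgradient of the peak.
√(4πDt) = 4.949 m, giving peak height M/(n_e·A·√(4πDt)) = 0.536/(0.40 × 48.3 × 4.949) = 0.005606 kg/m³.
(x−vt)²/(4Dt) = (-1.29176)²/(4 × 0.0524 × 37.2) = 0.2140; exp(−0.2140) = 0.8073.
C = 0.005606 × 0.8073 = 0.00453 kg/m³.

0.00453 kg/m³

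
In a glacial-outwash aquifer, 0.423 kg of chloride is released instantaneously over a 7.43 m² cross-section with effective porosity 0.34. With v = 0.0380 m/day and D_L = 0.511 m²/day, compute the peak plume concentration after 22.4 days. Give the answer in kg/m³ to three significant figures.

0.0140 kg/m³

The peak of an instantaneous 1D plume sits at x = vt; there the Gaussian factor is 1 and C_max = M/(n_e·A·√(4πDt)), where n_e·A is the pore area the mass is dissolved in.
√(4πDt) = √(4π × 0.511 × 22.4) = 11.99 m, so C_max = 0.423/(0.34 × 7.43 × 11.99) = 0.0140 kg/m³.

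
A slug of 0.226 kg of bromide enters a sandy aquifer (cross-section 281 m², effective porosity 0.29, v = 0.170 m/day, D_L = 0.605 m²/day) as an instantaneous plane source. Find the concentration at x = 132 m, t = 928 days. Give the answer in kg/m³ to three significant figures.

2.46e-05 kg/m³

For an instantaneous plane source, C(x,t) = M/(n_e·A·√(4πDt)) · exp(−(x−vt)²/(4Dt)), with n_e·A the pore (flow) area.
Plume center vt = 0.170 × 928 = 157.76 m, so the well at 132 m is 25.76 m upgradient of the peak.
√(4πDt) = 84.00 m, giving peak height M/(n_e·A·√(4πDt)) = 0.226/(0.29 × 281 × 84.00) = 3.302e-05 kg/m³.
(x−vt)²/(4Dt) = (-25.76)²/(4 × 0.605 × 928) = 0.2955; exp(−0.2955) = 0.7442.
C = 3.302e-05 × 0.7442 = 2.46e-05 kg/m³.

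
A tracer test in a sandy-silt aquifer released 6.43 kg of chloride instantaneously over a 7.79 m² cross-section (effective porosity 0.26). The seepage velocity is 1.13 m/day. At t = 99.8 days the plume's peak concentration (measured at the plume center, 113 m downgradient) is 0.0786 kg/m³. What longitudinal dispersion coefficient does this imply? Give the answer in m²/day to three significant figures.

At the plume center C_max = M/(n_e·A·√(4πDt)), so D = M²/(4πt·(n_e·A·C_max)²).
n_e·A·C_max = 0.26 × 7.79 × 0.0786 = 0.1592 kg/m.
D = 6.43²/(4π × 99.8 × 0.1592²) = 1.30 m²/day.

1.30 m²/day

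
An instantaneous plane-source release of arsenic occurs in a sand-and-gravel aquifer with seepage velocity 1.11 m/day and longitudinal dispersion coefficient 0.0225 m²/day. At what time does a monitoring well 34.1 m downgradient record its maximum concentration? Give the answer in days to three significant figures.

30.7 days

For the 1D instantaneous-source solution, setting ∂C/∂t = 0 at fixed x gives v²t² + 2Dt − x² = 0, so t = (√(D² + v²x²) − D)/v².
√(D² + v²x²) = √(0.0225² + 1.11² × 34.1²) = 37.85; v² = 1.2321.
t = (37.85 − 0.0225)/1.2321 = 30.7 days (vs. the pure-advection estimate x/v = 30.7 d).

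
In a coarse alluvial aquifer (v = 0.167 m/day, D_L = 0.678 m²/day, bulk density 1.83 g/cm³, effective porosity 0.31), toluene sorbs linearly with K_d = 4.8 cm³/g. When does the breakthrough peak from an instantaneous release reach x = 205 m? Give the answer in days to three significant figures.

35300 days

Retardation factor R = 1 + ρ_b·K_d/n = 1 + 1.83 × 4.8/0.31 = 29.34.
Sorption retards both mechanisms: v_R = v/R = 0.005692 m/day, D_R = D/R = 0.02311 m²/day.
Peak time from v_R²t² + 2D_R t − x² = 0: t = (√(D_R² + v_R²x²) − D_R)/v_R².
√(D_R² + v_R²x²) = √(0.02311² + 0.005692² × 205²) = 1.167; v_R² = 3.240e-05.
t = (1.167 − 0.02311)/3.240e-05 = 35300 days.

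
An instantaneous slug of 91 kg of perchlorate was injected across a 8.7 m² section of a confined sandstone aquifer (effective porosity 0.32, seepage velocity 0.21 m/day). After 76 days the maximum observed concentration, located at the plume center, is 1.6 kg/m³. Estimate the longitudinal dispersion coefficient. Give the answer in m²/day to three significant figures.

At the plume center C_max = M/(n_e·A·√(4πDt)), so D = M²/(4πt·(n_e·A·C_max)²).
n_e·A·C_max = 0.32 × 8.7 × 1.6 = 4.454 kg/m.
D = 91²/(4π × 76 × 4.454²) = 0.437 m²/day.

0.437 m²/day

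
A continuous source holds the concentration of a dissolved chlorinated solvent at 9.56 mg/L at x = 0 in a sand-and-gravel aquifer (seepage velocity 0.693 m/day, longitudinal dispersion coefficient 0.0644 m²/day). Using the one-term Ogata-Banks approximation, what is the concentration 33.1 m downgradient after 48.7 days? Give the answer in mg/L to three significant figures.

For a continuous step input, C/C₀ ≈ ½·erfc((x−vt)/(2√(Dt))).
vt = 0.693 × 48.7 = 33.7491 m and 2√(Dt) = 2√(0.0644 × 48.7) = 3.542 m.
Argument (x−vt)/(2√(Dt)) = (33.1 − 33.7491)/3.542 = -0.1833; ½·erfc(-0.1833) = 0.6023.
C = 9.56 × 0.6023 = 5.76 mg/L.

5.76 mg/L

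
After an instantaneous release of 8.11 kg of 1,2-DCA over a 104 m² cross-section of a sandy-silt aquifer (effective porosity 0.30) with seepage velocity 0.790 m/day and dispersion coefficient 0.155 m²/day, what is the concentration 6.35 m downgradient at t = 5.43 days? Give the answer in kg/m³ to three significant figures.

For an instantaneous plane source, C(x,t) = M/(n_e·A·√(4πDt)) · exp(−(x−vt)²/(4Dt)), with n_e·A the pore (flow) area.
Plume center vt = 0.790 × 5.43 = 4.2897 m, so the well at 6.35 m is 2.0603 m downgradient of the peak.
√(4πDt) = 3.252 m, giving peak height M/(n_e·A·√(4πDt)) = 8.11/(0.30 × 104 × 3.252) = 0.07993 kg/m³.
(x−vt)²/(4Dt) = (2.0603)²/(4 × 0.155 × 5.43) = 1.261; exp(−1.261) = 0.2834.
C = 0.07993 × 0.2834 = 0.0227 kg/m³.

0.0227 kg/m³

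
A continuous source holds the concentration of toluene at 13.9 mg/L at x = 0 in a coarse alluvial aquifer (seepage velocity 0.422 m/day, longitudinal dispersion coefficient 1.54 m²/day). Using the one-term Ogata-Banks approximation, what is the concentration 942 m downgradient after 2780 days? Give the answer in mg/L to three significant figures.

For a continuous step input, C/C₀ ≈ ½·erfc((x−vt)/(2√(Dt))).
vt = 0.422 × 2780 = 1173.16 m and 2√(Dt) = 2√(1.54 × 2780) = 130.9 m.
Argument (x−vt)/(2√(Dt)) = (942 − 1173.16)/130.9 = -1.766; ½·erfc(-1.766) = 0.9937.
C = 13.9 × 0.9937 = 13.8 mg/L.

13.8 mg/L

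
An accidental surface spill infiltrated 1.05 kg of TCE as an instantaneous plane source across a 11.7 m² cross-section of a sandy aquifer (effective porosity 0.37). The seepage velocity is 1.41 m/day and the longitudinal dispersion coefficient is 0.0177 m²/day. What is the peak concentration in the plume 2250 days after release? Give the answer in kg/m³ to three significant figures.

The peak of an instantaneous 1D plume sits at x = vt; there the Gaussian factor is 1 and C_max = M/(n_e·A·√(4πDt)), where n_e·A is the pore area the mass is dissolved in.
√(4πDt) = √(4π × 0.0177 × 2250) = 22.37 m, so C_max = 1.05/(0.37 × 11.7 × 22.37) = 0.0108 kg/m³.

0.0108 kg/m³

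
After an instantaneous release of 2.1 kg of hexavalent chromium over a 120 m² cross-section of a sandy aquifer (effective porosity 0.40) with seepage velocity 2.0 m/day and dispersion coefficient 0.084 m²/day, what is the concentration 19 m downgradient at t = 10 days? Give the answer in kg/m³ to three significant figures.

0.0100 kg/m³

For an instantaneous plane source, C(x,t) = M/(n_e·A·√(4πDt)) · exp(−(x−vt)²/(4Dt)), with n_e·A the pore (flow) area.
Plume center vt = 2.0 × 10 = 20 m, so the well at 19 m is 1 m upgradient of the peak.
√(4πDt) = 3.249 m, giving peak height M/(n_e·A·√(4πDt)) = 2.1/(0.40 × 120 × 3.249) = 0.01347 kg/m³.
(x−vt)²/(4Dt) = (-1)²/(4 × 0.084 × 10) = 0.2976; exp(−0.2976) = 0.7426.
C = 0.01347 × 0.7426 = 0.0100 kg/m³.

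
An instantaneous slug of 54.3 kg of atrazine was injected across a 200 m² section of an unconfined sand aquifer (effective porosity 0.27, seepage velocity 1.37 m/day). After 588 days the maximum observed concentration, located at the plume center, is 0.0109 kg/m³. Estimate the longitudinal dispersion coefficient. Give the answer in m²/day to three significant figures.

1.15 m²/day

At the plume center C_max = M/(n_e·A·√(4πDt)), so D = M²/(4πt·(n_e·A·C_max)²).
n_e·A·C_max = 0.27 × 200 × 0.0109 = 0.5886 kg/m.
D = 54.3²/(4π × 588 × 0.5886²) = 1.15 m²/day.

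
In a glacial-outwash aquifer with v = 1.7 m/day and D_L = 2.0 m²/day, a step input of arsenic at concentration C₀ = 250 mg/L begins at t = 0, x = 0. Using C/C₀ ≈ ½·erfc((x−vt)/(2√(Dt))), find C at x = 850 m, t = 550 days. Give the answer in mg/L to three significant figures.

For a continuous step input, C/C₀ ≈ ½·erfc((x−vt)/(2√(Dt))).
vt = 1.7 × 550 = 935 m and 2√(Dt) = 2√(2.0 × 550) = 66.33 m.
Argument (x−vt)/(2√(Dt)) = (850 − 935)/66.33 = -1.281; ½·erfc(-1.281) = 0.9650.
C = 250 × 0.9650 = 241 mg/L.

241 mg/L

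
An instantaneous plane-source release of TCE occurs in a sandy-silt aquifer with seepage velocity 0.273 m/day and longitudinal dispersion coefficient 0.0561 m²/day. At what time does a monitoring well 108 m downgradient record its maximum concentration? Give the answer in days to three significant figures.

For the 1D instantaneous-source solution, setting ∂C/∂t = 0 at fixed x gives v²t² + 2Dt − x² = 0, so t = (√(D² + v²x²) − D)/v².
√(D² + v²x²) = √(0.0561² + 0.273² × 108²) = 29.48; v² = 0.074529.
t = (29.48 − 0.0561)/0.074529 = 395 days (vs. the pure-advection estimate x/v = 396 d).

395 days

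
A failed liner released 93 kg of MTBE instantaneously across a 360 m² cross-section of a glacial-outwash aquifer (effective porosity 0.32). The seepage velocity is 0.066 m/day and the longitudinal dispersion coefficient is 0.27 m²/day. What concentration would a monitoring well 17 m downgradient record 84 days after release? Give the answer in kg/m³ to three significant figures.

0.0113 kg/m³

For an instantaneous plane source, C(x,t) = M/(n_e·A·√(4πDt)) · exp(−(x−vt)²/(4Dt)), with n_e·A the pore (flow) area.
Plume center vt = 0.066 × 84 = 5.544 m, so the well at 17 m is 11.456 m downgradient of the peak.
√(4πDt) = 16.88 m, giving peak height M/(n_e·A·√(4πDt)) = 93/(0.32 × 360 × 16.88) = 0.04783 kg/m³.
(x−vt)²/(4Dt) = (11.456)²/(4 × 0.27 × 84) = 1.447; exp(−1.447) = 0.2353.
C = 0.04783 × 0.2353 = 0.0113 kg/m³.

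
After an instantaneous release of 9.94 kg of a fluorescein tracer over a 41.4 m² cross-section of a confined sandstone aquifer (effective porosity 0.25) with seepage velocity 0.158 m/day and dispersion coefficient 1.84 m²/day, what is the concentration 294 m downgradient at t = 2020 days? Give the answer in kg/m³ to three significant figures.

For an instantaneous plane source, C(x,t) = M/(n_e·A·√(4πDt)) · exp(−(x−vt)²/(4Dt)), with n_e·A the pore (flow) area.
Plume center vt = 0.158 × 2020 = 319.16 m, so the well at 294 m is 25.16 m upgradient of the peak.
√(4πDt) = 216.1 m, giving peak height M/(n_e·A·√(4πDt)) = 9.94/(0.25 × 41.4 × 216.1) = 0.004444 kg/m³.
(x−vt)²/(4Dt) = (-25.16)²/(4 × 1.84 × 2020) = 0.04258; exp(−0.04258) = 0.9583.
C = 0.004444 × 0.9583 = 0.00426 kg/m³.

0.00426 kg/m³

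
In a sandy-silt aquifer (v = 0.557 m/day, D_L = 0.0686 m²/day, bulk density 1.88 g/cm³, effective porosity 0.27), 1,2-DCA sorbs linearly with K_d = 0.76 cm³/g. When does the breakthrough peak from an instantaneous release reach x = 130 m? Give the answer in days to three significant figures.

Retardation factor R = 1 + ρ_b·K_d/n = 1 + 1.88 × 0.76/0.27 = 6.292.
Sorption retards both mechanisms: v_R = v/R = 0.08853 m/day, D_R = D/R = 0.01090 m²/day.
Peak time from v_R²t² + 2D_R t − x² = 0: t = (√(D_R² + v_R²x²) − D_R)/v_R².
√(D_R² + v_R²x²) = √(0.01090² + 0.08853² × 130²) = 11.51; v_R² = 0.007838.
t = (11.51 − 0.01090)/0.007838 = 1470 days.

1470 days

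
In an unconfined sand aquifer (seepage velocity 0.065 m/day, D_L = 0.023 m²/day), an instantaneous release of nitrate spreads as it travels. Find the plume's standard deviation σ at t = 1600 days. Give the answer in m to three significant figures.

8.58 m

Dispersive spreading gives a Gaussian with σ² = 2Dt; advection only shifts the center.
σ = √(2 × 0.023 × 1600) = 8.58 m.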